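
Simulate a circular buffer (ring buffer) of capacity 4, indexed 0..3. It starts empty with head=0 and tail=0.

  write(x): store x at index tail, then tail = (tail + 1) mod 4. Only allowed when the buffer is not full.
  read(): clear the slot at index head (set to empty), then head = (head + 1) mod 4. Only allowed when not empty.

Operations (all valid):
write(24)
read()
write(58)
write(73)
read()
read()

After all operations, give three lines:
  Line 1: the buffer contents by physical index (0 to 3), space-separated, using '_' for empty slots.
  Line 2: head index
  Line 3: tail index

Answer: _ _ _ _
3
3

Derivation:
write(24): buf=[24 _ _ _], head=0, tail=1, size=1
read(): buf=[_ _ _ _], head=1, tail=1, size=0
write(58): buf=[_ 58 _ _], head=1, tail=2, size=1
write(73): buf=[_ 58 73 _], head=1, tail=3, size=2
read(): buf=[_ _ 73 _], head=2, tail=3, size=1
read(): buf=[_ _ _ _], head=3, tail=3, size=0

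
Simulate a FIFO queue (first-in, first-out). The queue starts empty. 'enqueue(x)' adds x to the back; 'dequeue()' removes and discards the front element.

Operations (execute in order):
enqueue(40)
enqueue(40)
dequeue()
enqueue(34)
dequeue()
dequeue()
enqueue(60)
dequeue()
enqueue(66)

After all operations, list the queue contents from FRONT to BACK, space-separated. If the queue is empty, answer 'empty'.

enqueue(40): [40]
enqueue(40): [40, 40]
dequeue(): [40]
enqueue(34): [40, 34]
dequeue(): [34]
dequeue(): []
enqueue(60): [60]
dequeue(): []
enqueue(66): [66]

Answer: 66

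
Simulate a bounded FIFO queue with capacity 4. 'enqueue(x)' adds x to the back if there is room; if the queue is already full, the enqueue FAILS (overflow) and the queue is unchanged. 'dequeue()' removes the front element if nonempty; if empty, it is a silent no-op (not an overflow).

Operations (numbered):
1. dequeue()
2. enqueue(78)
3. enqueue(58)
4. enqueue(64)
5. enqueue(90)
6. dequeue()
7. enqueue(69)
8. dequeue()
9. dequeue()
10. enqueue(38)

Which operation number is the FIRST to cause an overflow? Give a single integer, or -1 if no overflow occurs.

Answer: -1

Derivation:
1. dequeue(): empty, no-op, size=0
2. enqueue(78): size=1
3. enqueue(58): size=2
4. enqueue(64): size=3
5. enqueue(90): size=4
6. dequeue(): size=3
7. enqueue(69): size=4
8. dequeue(): size=3
9. dequeue(): size=2
10. enqueue(38): size=3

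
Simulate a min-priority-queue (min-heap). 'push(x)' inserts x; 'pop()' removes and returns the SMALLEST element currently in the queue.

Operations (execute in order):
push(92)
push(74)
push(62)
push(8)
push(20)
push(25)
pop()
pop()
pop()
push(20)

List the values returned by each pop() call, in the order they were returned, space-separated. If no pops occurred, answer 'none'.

Answer: 8 20 25

Derivation:
push(92): heap contents = [92]
push(74): heap contents = [74, 92]
push(62): heap contents = [62, 74, 92]
push(8): heap contents = [8, 62, 74, 92]
push(20): heap contents = [8, 20, 62, 74, 92]
push(25): heap contents = [8, 20, 25, 62, 74, 92]
pop() → 8: heap contents = [20, 25, 62, 74, 92]
pop() → 20: heap contents = [25, 62, 74, 92]
pop() → 25: heap contents = [62, 74, 92]
push(20): heap contents = [20, 62, 74, 92]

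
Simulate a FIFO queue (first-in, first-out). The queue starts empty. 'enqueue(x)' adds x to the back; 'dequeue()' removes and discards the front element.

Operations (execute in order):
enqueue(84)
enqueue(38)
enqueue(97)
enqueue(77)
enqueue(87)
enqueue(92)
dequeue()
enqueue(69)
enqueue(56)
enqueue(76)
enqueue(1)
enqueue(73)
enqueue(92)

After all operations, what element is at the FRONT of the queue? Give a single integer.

Answer: 38

Derivation:
enqueue(84): queue = [84]
enqueue(38): queue = [84, 38]
enqueue(97): queue = [84, 38, 97]
enqueue(77): queue = [84, 38, 97, 77]
enqueue(87): queue = [84, 38, 97, 77, 87]
enqueue(92): queue = [84, 38, 97, 77, 87, 92]
dequeue(): queue = [38, 97, 77, 87, 92]
enqueue(69): queue = [38, 97, 77, 87, 92, 69]
enqueue(56): queue = [38, 97, 77, 87, 92, 69, 56]
enqueue(76): queue = [38, 97, 77, 87, 92, 69, 56, 76]
enqueue(1): queue = [38, 97, 77, 87, 92, 69, 56, 76, 1]
enqueue(73): queue = [38, 97, 77, 87, 92, 69, 56, 76, 1, 73]
enqueue(92): queue = [38, 97, 77, 87, 92, 69, 56, 76, 1, 73, 92]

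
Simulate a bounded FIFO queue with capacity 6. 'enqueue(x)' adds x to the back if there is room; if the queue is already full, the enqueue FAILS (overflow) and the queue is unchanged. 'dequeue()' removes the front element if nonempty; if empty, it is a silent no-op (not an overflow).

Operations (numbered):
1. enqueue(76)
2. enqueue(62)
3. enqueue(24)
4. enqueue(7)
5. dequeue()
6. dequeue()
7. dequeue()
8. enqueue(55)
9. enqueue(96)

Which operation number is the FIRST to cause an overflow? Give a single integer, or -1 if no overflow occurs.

1. enqueue(76): size=1
2. enqueue(62): size=2
3. enqueue(24): size=3
4. enqueue(7): size=4
5. dequeue(): size=3
6. dequeue(): size=2
7. dequeue(): size=1
8. enqueue(55): size=2
9. enqueue(96): size=3

Answer: -1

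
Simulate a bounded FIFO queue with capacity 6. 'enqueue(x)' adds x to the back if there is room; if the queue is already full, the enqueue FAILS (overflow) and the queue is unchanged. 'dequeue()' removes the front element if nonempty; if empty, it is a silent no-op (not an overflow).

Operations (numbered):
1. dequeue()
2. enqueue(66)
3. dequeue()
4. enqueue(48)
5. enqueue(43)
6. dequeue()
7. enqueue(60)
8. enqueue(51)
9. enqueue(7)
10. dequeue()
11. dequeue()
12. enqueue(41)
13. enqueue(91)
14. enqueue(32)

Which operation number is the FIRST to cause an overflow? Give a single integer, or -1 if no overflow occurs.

Answer: -1

Derivation:
1. dequeue(): empty, no-op, size=0
2. enqueue(66): size=1
3. dequeue(): size=0
4. enqueue(48): size=1
5. enqueue(43): size=2
6. dequeue(): size=1
7. enqueue(60): size=2
8. enqueue(51): size=3
9. enqueue(7): size=4
10. dequeue(): size=3
11. dequeue(): size=2
12. enqueue(41): size=3
13. enqueue(91): size=4
14. enqueue(32): size=5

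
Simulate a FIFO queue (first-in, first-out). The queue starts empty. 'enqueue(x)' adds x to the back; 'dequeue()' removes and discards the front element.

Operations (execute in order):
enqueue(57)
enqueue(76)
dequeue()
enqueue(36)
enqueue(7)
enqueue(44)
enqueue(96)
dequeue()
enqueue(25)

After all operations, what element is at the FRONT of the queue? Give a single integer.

enqueue(57): queue = [57]
enqueue(76): queue = [57, 76]
dequeue(): queue = [76]
enqueue(36): queue = [76, 36]
enqueue(7): queue = [76, 36, 7]
enqueue(44): queue = [76, 36, 7, 44]
enqueue(96): queue = [76, 36, 7, 44, 96]
dequeue(): queue = [36, 7, 44, 96]
enqueue(25): queue = [36, 7, 44, 96, 25]

Answer: 36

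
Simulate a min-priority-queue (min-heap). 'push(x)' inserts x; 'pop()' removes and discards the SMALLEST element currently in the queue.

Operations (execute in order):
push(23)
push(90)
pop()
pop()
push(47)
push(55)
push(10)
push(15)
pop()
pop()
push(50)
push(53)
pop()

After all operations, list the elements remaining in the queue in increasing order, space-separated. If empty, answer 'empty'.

push(23): heap contents = [23]
push(90): heap contents = [23, 90]
pop() → 23: heap contents = [90]
pop() → 90: heap contents = []
push(47): heap contents = [47]
push(55): heap contents = [47, 55]
push(10): heap contents = [10, 47, 55]
push(15): heap contents = [10, 15, 47, 55]
pop() → 10: heap contents = [15, 47, 55]
pop() → 15: heap contents = [47, 55]
push(50): heap contents = [47, 50, 55]
push(53): heap contents = [47, 50, 53, 55]
pop() → 47: heap contents = [50, 53, 55]

Answer: 50 53 55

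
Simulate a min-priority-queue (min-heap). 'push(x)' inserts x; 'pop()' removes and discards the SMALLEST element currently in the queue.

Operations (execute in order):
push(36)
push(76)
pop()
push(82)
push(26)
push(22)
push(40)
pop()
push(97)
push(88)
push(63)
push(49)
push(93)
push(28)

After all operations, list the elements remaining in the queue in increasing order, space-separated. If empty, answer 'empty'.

push(36): heap contents = [36]
push(76): heap contents = [36, 76]
pop() → 36: heap contents = [76]
push(82): heap contents = [76, 82]
push(26): heap contents = [26, 76, 82]
push(22): heap contents = [22, 26, 76, 82]
push(40): heap contents = [22, 26, 40, 76, 82]
pop() → 22: heap contents = [26, 40, 76, 82]
push(97): heap contents = [26, 40, 76, 82, 97]
push(88): heap contents = [26, 40, 76, 82, 88, 97]
push(63): heap contents = [26, 40, 63, 76, 82, 88, 97]
push(49): heap contents = [26, 40, 49, 63, 76, 82, 88, 97]
push(93): heap contents = [26, 40, 49, 63, 76, 82, 88, 93, 97]
push(28): heap contents = [26, 28, 40, 49, 63, 76, 82, 88, 93, 97]

Answer: 26 28 40 49 63 76 82 88 93 97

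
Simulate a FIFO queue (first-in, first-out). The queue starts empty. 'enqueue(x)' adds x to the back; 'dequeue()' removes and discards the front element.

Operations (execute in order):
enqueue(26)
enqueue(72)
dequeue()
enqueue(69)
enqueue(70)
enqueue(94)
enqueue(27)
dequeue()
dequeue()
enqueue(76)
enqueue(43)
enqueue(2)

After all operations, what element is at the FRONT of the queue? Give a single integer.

Answer: 70

Derivation:
enqueue(26): queue = [26]
enqueue(72): queue = [26, 72]
dequeue(): queue = [72]
enqueue(69): queue = [72, 69]
enqueue(70): queue = [72, 69, 70]
enqueue(94): queue = [72, 69, 70, 94]
enqueue(27): queue = [72, 69, 70, 94, 27]
dequeue(): queue = [69, 70, 94, 27]
dequeue(): queue = [70, 94, 27]
enqueue(76): queue = [70, 94, 27, 76]
enqueue(43): queue = [70, 94, 27, 76, 43]
enqueue(2): queue = [70, 94, 27, 76, 43, 2]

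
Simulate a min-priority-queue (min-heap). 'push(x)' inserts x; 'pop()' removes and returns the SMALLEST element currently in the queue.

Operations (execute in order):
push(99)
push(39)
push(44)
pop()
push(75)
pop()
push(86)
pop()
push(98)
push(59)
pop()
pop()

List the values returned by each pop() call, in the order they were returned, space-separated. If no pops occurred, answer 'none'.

push(99): heap contents = [99]
push(39): heap contents = [39, 99]
push(44): heap contents = [39, 44, 99]
pop() → 39: heap contents = [44, 99]
push(75): heap contents = [44, 75, 99]
pop() → 44: heap contents = [75, 99]
push(86): heap contents = [75, 86, 99]
pop() → 75: heap contents = [86, 99]
push(98): heap contents = [86, 98, 99]
push(59): heap contents = [59, 86, 98, 99]
pop() → 59: heap contents = [86, 98, 99]
pop() → 86: heap contents = [98, 99]

Answer: 39 44 75 59 86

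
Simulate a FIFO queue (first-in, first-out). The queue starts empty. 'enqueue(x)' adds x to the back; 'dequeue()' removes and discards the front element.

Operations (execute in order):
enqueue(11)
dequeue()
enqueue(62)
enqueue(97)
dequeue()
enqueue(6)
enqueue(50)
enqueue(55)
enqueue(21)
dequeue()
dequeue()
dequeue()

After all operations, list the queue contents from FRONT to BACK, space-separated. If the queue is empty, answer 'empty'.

enqueue(11): [11]
dequeue(): []
enqueue(62): [62]
enqueue(97): [62, 97]
dequeue(): [97]
enqueue(6): [97, 6]
enqueue(50): [97, 6, 50]
enqueue(55): [97, 6, 50, 55]
enqueue(21): [97, 6, 50, 55, 21]
dequeue(): [6, 50, 55, 21]
dequeue(): [50, 55, 21]
dequeue(): [55, 21]

Answer: 55 21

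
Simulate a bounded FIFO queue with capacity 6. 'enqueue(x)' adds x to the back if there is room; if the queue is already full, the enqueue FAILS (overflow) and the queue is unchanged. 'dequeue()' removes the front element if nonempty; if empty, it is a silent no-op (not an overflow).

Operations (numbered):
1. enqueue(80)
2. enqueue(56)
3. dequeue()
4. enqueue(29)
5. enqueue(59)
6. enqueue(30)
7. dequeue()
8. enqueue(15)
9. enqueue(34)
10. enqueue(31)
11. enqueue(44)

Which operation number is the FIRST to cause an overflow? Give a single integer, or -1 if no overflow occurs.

1. enqueue(80): size=1
2. enqueue(56): size=2
3. dequeue(): size=1
4. enqueue(29): size=2
5. enqueue(59): size=3
6. enqueue(30): size=4
7. dequeue(): size=3
8. enqueue(15): size=4
9. enqueue(34): size=5
10. enqueue(31): size=6
11. enqueue(44): size=6=cap → OVERFLOW (fail)

Answer: 11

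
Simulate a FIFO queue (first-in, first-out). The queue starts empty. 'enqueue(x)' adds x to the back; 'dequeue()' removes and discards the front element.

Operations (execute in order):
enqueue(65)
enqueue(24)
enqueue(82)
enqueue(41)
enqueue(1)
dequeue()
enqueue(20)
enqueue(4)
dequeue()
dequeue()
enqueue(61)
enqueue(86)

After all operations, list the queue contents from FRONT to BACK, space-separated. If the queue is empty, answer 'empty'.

Answer: 41 1 20 4 61 86

Derivation:
enqueue(65): [65]
enqueue(24): [65, 24]
enqueue(82): [65, 24, 82]
enqueue(41): [65, 24, 82, 41]
enqueue(1): [65, 24, 82, 41, 1]
dequeue(): [24, 82, 41, 1]
enqueue(20): [24, 82, 41, 1, 20]
enqueue(4): [24, 82, 41, 1, 20, 4]
dequeue(): [82, 41, 1, 20, 4]
dequeue(): [41, 1, 20, 4]
enqueue(61): [41, 1, 20, 4, 61]
enqueue(86): [41, 1, 20, 4, 61, 86]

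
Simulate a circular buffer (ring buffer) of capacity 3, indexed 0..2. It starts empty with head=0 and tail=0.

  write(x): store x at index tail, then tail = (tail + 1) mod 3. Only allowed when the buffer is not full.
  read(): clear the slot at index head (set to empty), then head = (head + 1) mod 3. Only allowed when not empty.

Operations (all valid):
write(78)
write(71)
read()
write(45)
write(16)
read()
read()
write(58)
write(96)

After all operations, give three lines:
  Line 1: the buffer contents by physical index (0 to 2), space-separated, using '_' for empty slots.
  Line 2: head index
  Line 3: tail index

write(78): buf=[78 _ _], head=0, tail=1, size=1
write(71): buf=[78 71 _], head=0, tail=2, size=2
read(): buf=[_ 71 _], head=1, tail=2, size=1
write(45): buf=[_ 71 45], head=1, tail=0, size=2
write(16): buf=[16 71 45], head=1, tail=1, size=3
read(): buf=[16 _ 45], head=2, tail=1, size=2
read(): buf=[16 _ _], head=0, tail=1, size=1
write(58): buf=[16 58 _], head=0, tail=2, size=2
write(96): buf=[16 58 96], head=0, tail=0, size=3

Answer: 16 58 96
0
0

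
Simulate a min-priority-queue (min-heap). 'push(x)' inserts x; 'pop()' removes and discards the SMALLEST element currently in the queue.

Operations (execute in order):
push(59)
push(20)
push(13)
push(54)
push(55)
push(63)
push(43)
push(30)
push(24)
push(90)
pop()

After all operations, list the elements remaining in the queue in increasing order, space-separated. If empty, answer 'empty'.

Answer: 20 24 30 43 54 55 59 63 90

Derivation:
push(59): heap contents = [59]
push(20): heap contents = [20, 59]
push(13): heap contents = [13, 20, 59]
push(54): heap contents = [13, 20, 54, 59]
push(55): heap contents = [13, 20, 54, 55, 59]
push(63): heap contents = [13, 20, 54, 55, 59, 63]
push(43): heap contents = [13, 20, 43, 54, 55, 59, 63]
push(30): heap contents = [13, 20, 30, 43, 54, 55, 59, 63]
push(24): heap contents = [13, 20, 24, 30, 43, 54, 55, 59, 63]
push(90): heap contents = [13, 20, 24, 30, 43, 54, 55, 59, 63, 90]
pop() → 13: heap contents = [20, 24, 30, 43, 54, 55, 59, 63, 90]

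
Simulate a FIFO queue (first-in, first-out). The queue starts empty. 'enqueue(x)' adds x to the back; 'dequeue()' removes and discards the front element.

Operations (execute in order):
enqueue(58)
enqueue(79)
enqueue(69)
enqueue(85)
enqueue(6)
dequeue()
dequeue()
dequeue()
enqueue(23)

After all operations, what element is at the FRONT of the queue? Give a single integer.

Answer: 85

Derivation:
enqueue(58): queue = [58]
enqueue(79): queue = [58, 79]
enqueue(69): queue = [58, 79, 69]
enqueue(85): queue = [58, 79, 69, 85]
enqueue(6): queue = [58, 79, 69, 85, 6]
dequeue(): queue = [79, 69, 85, 6]
dequeue(): queue = [69, 85, 6]
dequeue(): queue = [85, 6]
enqueue(23): queue = [85, 6, 23]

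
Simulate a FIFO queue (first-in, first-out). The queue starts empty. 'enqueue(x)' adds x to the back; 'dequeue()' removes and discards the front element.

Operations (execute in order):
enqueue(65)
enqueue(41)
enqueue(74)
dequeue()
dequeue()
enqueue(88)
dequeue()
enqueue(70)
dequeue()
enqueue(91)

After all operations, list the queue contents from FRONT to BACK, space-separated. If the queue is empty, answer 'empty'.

enqueue(65): [65]
enqueue(41): [65, 41]
enqueue(74): [65, 41, 74]
dequeue(): [41, 74]
dequeue(): [74]
enqueue(88): [74, 88]
dequeue(): [88]
enqueue(70): [88, 70]
dequeue(): [70]
enqueue(91): [70, 91]

Answer: 70 91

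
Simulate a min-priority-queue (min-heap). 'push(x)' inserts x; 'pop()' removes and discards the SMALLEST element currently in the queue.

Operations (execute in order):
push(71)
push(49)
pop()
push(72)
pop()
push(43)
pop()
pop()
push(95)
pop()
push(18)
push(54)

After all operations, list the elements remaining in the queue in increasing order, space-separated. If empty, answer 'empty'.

Answer: 18 54

Derivation:
push(71): heap contents = [71]
push(49): heap contents = [49, 71]
pop() → 49: heap contents = [71]
push(72): heap contents = [71, 72]
pop() → 71: heap contents = [72]
push(43): heap contents = [43, 72]
pop() → 43: heap contents = [72]
pop() → 72: heap contents = []
push(95): heap contents = [95]
pop() → 95: heap contents = []
push(18): heap contents = [18]
push(54): heap contents = [18, 54]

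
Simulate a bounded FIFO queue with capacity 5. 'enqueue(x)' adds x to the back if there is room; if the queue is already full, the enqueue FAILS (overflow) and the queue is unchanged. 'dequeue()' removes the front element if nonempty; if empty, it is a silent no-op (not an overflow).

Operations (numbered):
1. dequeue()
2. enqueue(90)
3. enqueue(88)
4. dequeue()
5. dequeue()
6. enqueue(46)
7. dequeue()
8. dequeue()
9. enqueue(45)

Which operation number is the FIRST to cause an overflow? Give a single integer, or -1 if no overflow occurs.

Answer: -1

Derivation:
1. dequeue(): empty, no-op, size=0
2. enqueue(90): size=1
3. enqueue(88): size=2
4. dequeue(): size=1
5. dequeue(): size=0
6. enqueue(46): size=1
7. dequeue(): size=0
8. dequeue(): empty, no-op, size=0
9. enqueue(45): size=1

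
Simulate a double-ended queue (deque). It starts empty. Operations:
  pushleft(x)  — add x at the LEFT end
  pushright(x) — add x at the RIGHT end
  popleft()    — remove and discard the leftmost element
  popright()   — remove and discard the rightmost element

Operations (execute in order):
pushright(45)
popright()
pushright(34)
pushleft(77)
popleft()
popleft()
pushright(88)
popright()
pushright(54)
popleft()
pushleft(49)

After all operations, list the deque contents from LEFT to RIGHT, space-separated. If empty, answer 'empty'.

pushright(45): [45]
popright(): []
pushright(34): [34]
pushleft(77): [77, 34]
popleft(): [34]
popleft(): []
pushright(88): [88]
popright(): []
pushright(54): [54]
popleft(): []
pushleft(49): [49]

Answer: 49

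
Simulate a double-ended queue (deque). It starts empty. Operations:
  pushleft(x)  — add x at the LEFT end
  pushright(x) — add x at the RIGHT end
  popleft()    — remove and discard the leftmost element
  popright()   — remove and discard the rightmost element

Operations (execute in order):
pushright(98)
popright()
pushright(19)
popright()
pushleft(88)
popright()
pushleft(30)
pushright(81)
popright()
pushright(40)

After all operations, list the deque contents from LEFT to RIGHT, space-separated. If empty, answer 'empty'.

pushright(98): [98]
popright(): []
pushright(19): [19]
popright(): []
pushleft(88): [88]
popright(): []
pushleft(30): [30]
pushright(81): [30, 81]
popright(): [30]
pushright(40): [30, 40]

Answer: 30 40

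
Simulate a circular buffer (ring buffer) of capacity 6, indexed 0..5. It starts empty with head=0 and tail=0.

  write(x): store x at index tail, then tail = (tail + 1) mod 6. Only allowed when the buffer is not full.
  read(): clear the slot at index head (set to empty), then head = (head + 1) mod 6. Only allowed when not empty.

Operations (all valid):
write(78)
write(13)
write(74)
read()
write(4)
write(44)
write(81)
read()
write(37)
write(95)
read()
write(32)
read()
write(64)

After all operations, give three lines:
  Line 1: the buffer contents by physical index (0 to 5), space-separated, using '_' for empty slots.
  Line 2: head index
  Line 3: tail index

Answer: 37 95 32 64 44 81
4
4

Derivation:
write(78): buf=[78 _ _ _ _ _], head=0, tail=1, size=1
write(13): buf=[78 13 _ _ _ _], head=0, tail=2, size=2
write(74): buf=[78 13 74 _ _ _], head=0, tail=3, size=3
read(): buf=[_ 13 74 _ _ _], head=1, tail=3, size=2
write(4): buf=[_ 13 74 4 _ _], head=1, tail=4, size=3
write(44): buf=[_ 13 74 4 44 _], head=1, tail=5, size=4
write(81): buf=[_ 13 74 4 44 81], head=1, tail=0, size=5
read(): buf=[_ _ 74 4 44 81], head=2, tail=0, size=4
write(37): buf=[37 _ 74 4 44 81], head=2, tail=1, size=5
write(95): buf=[37 95 74 4 44 81], head=2, tail=2, size=6
read(): buf=[37 95 _ 4 44 81], head=3, tail=2, size=5
write(32): buf=[37 95 32 4 44 81], head=3, tail=3, size=6
read(): buf=[37 95 32 _ 44 81], head=4, tail=3, size=5
write(64): buf=[37 95 32 64 44 81], head=4, tail=4, size=6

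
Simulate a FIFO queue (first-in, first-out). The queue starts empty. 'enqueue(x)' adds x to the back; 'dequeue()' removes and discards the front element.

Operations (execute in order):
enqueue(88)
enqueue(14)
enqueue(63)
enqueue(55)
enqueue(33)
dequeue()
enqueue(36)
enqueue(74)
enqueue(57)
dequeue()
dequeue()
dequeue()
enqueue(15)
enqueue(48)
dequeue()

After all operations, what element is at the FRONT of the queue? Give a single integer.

enqueue(88): queue = [88]
enqueue(14): queue = [88, 14]
enqueue(63): queue = [88, 14, 63]
enqueue(55): queue = [88, 14, 63, 55]
enqueue(33): queue = [88, 14, 63, 55, 33]
dequeue(): queue = [14, 63, 55, 33]
enqueue(36): queue = [14, 63, 55, 33, 36]
enqueue(74): queue = [14, 63, 55, 33, 36, 74]
enqueue(57): queue = [14, 63, 55, 33, 36, 74, 57]
dequeue(): queue = [63, 55, 33, 36, 74, 57]
dequeue(): queue = [55, 33, 36, 74, 57]
dequeue(): queue = [33, 36, 74, 57]
enqueue(15): queue = [33, 36, 74, 57, 15]
enqueue(48): queue = [33, 36, 74, 57, 15, 48]
dequeue(): queue = [36, 74, 57, 15, 48]

Answer: 36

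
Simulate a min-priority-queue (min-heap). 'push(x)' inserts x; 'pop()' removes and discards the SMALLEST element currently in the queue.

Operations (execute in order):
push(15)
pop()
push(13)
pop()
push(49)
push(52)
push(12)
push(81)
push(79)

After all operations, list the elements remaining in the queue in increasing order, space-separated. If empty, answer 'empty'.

Answer: 12 49 52 79 81

Derivation:
push(15): heap contents = [15]
pop() → 15: heap contents = []
push(13): heap contents = [13]
pop() → 13: heap contents = []
push(49): heap contents = [49]
push(52): heap contents = [49, 52]
push(12): heap contents = [12, 49, 52]
push(81): heap contents = [12, 49, 52, 81]
push(79): heap contents = [12, 49, 52, 79, 81]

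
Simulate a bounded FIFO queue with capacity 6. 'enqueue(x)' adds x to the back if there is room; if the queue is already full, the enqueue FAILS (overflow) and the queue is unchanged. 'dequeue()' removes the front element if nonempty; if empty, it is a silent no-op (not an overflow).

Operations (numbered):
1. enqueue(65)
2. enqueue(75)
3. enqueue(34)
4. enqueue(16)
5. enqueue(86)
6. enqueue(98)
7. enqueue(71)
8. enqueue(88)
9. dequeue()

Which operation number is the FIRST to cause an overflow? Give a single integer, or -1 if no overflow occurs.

Answer: 7

Derivation:
1. enqueue(65): size=1
2. enqueue(75): size=2
3. enqueue(34): size=3
4. enqueue(16): size=4
5. enqueue(86): size=5
6. enqueue(98): size=6
7. enqueue(71): size=6=cap → OVERFLOW (fail)
8. enqueue(88): size=6=cap → OVERFLOW (fail)
9. dequeue(): size=5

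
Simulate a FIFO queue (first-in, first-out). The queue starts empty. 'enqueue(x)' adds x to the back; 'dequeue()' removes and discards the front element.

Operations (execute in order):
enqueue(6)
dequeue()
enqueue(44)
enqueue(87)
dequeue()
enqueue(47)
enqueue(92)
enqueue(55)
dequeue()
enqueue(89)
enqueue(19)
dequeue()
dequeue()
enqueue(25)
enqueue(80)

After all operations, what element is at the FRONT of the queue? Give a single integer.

enqueue(6): queue = [6]
dequeue(): queue = []
enqueue(44): queue = [44]
enqueue(87): queue = [44, 87]
dequeue(): queue = [87]
enqueue(47): queue = [87, 47]
enqueue(92): queue = [87, 47, 92]
enqueue(55): queue = [87, 47, 92, 55]
dequeue(): queue = [47, 92, 55]
enqueue(89): queue = [47, 92, 55, 89]
enqueue(19): queue = [47, 92, 55, 89, 19]
dequeue(): queue = [92, 55, 89, 19]
dequeue(): queue = [55, 89, 19]
enqueue(25): queue = [55, 89, 19, 25]
enqueue(80): queue = [55, 89, 19, 25, 80]

Answer: 55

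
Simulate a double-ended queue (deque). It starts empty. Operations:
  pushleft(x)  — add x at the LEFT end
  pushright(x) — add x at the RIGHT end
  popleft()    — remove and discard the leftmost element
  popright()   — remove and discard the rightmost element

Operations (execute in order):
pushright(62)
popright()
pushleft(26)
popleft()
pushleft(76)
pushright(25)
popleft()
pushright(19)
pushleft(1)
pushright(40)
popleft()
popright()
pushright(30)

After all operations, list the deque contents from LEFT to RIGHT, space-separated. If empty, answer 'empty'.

Answer: 25 19 30

Derivation:
pushright(62): [62]
popright(): []
pushleft(26): [26]
popleft(): []
pushleft(76): [76]
pushright(25): [76, 25]
popleft(): [25]
pushright(19): [25, 19]
pushleft(1): [1, 25, 19]
pushright(40): [1, 25, 19, 40]
popleft(): [25, 19, 40]
popright(): [25, 19]
pushright(30): [25, 19, 30]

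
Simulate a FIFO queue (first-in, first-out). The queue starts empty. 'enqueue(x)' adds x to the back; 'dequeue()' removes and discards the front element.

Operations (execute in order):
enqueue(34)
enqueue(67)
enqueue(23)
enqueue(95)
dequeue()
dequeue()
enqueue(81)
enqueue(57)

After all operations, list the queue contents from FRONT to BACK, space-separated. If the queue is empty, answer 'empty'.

enqueue(34): [34]
enqueue(67): [34, 67]
enqueue(23): [34, 67, 23]
enqueue(95): [34, 67, 23, 95]
dequeue(): [67, 23, 95]
dequeue(): [23, 95]
enqueue(81): [23, 95, 81]
enqueue(57): [23, 95, 81, 57]

Answer: 23 95 81 57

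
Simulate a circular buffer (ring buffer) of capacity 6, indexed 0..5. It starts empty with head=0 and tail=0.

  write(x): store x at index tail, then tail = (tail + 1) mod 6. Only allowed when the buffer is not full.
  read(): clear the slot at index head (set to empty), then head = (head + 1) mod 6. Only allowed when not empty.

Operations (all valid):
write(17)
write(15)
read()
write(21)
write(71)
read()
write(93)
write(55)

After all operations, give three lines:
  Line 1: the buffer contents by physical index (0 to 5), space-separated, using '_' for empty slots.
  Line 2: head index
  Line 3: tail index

Answer: _ _ 21 71 93 55
2
0

Derivation:
write(17): buf=[17 _ _ _ _ _], head=0, tail=1, size=1
write(15): buf=[17 15 _ _ _ _], head=0, tail=2, size=2
read(): buf=[_ 15 _ _ _ _], head=1, tail=2, size=1
write(21): buf=[_ 15 21 _ _ _], head=1, tail=3, size=2
write(71): buf=[_ 15 21 71 _ _], head=1, tail=4, size=3
read(): buf=[_ _ 21 71 _ _], head=2, tail=4, size=2
write(93): buf=[_ _ 21 71 93 _], head=2, tail=5, size=3
write(55): buf=[_ _ 21 71 93 55], head=2, tail=0, size=4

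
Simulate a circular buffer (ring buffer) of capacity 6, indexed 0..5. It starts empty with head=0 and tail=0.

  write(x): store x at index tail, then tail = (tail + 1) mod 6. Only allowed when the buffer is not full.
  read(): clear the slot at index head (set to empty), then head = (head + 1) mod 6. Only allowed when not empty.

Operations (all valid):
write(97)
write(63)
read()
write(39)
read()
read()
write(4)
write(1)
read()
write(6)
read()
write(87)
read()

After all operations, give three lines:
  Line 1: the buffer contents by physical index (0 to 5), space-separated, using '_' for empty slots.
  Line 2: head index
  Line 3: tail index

write(97): buf=[97 _ _ _ _ _], head=0, tail=1, size=1
write(63): buf=[97 63 _ _ _ _], head=0, tail=2, size=2
read(): buf=[_ 63 _ _ _ _], head=1, tail=2, size=1
write(39): buf=[_ 63 39 _ _ _], head=1, tail=3, size=2
read(): buf=[_ _ 39 _ _ _], head=2, tail=3, size=1
read(): buf=[_ _ _ _ _ _], head=3, tail=3, size=0
write(4): buf=[_ _ _ 4 _ _], head=3, tail=4, size=1
write(1): buf=[_ _ _ 4 1 _], head=3, tail=5, size=2
read(): buf=[_ _ _ _ 1 _], head=4, tail=5, size=1
write(6): buf=[_ _ _ _ 1 6], head=4, tail=0, size=2
read(): buf=[_ _ _ _ _ 6], head=5, tail=0, size=1
write(87): buf=[87 _ _ _ _ 6], head=5, tail=1, size=2
read(): buf=[87 _ _ _ _ _], head=0, tail=1, size=1

Answer: 87 _ _ _ _ _
0
1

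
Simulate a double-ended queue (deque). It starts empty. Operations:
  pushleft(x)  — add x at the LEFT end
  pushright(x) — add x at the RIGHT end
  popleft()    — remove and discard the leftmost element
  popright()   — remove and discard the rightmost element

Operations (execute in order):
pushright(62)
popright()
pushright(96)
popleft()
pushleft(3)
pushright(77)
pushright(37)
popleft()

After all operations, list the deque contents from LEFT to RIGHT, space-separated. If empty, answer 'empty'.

pushright(62): [62]
popright(): []
pushright(96): [96]
popleft(): []
pushleft(3): [3]
pushright(77): [3, 77]
pushright(37): [3, 77, 37]
popleft(): [77, 37]

Answer: 77 37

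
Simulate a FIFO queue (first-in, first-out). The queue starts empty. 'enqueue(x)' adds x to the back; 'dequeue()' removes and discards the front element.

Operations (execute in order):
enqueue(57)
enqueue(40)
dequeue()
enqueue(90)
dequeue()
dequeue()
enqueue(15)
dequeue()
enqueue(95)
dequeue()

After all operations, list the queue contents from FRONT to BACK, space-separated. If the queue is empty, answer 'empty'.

enqueue(57): [57]
enqueue(40): [57, 40]
dequeue(): [40]
enqueue(90): [40, 90]
dequeue(): [90]
dequeue(): []
enqueue(15): [15]
dequeue(): []
enqueue(95): [95]
dequeue(): []

Answer: empty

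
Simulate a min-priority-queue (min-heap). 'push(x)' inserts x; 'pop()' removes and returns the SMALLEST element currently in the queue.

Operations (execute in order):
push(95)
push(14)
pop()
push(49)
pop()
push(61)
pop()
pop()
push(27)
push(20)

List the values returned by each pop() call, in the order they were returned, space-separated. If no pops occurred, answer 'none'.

push(95): heap contents = [95]
push(14): heap contents = [14, 95]
pop() → 14: heap contents = [95]
push(49): heap contents = [49, 95]
pop() → 49: heap contents = [95]
push(61): heap contents = [61, 95]
pop() → 61: heap contents = [95]
pop() → 95: heap contents = []
push(27): heap contents = [27]
push(20): heap contents = [20, 27]

Answer: 14 49 61 95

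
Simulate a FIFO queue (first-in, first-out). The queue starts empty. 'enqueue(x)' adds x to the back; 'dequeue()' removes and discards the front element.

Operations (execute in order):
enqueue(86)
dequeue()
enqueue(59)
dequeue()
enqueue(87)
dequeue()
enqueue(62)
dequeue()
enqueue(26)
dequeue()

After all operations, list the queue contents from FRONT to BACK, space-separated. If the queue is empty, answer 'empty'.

Answer: empty

Derivation:
enqueue(86): [86]
dequeue(): []
enqueue(59): [59]
dequeue(): []
enqueue(87): [87]
dequeue(): []
enqueue(62): [62]
dequeue(): []
enqueue(26): [26]
dequeue(): []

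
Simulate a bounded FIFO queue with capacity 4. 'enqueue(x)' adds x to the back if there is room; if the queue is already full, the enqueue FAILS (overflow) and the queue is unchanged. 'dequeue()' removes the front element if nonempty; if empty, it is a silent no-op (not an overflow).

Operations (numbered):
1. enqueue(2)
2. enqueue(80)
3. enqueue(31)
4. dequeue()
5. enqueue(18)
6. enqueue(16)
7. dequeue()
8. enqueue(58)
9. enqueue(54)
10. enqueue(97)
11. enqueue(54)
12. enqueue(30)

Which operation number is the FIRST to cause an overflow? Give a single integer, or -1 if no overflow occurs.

1. enqueue(2): size=1
2. enqueue(80): size=2
3. enqueue(31): size=3
4. dequeue(): size=2
5. enqueue(18): size=3
6. enqueue(16): size=4
7. dequeue(): size=3
8. enqueue(58): size=4
9. enqueue(54): size=4=cap → OVERFLOW (fail)
10. enqueue(97): size=4=cap → OVERFLOW (fail)
11. enqueue(54): size=4=cap → OVERFLOW (fail)
12. enqueue(30): size=4=cap → OVERFLOW (fail)

Answer: 9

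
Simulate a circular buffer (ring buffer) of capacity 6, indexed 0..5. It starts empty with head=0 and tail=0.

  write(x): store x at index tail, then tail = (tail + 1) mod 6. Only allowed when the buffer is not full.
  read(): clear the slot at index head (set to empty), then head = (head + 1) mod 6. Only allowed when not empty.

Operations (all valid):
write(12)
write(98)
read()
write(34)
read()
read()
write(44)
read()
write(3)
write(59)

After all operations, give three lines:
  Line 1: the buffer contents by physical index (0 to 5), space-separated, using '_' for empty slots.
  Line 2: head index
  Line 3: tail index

Answer: _ _ _ _ 3 59
4
0

Derivation:
write(12): buf=[12 _ _ _ _ _], head=0, tail=1, size=1
write(98): buf=[12 98 _ _ _ _], head=0, tail=2, size=2
read(): buf=[_ 98 _ _ _ _], head=1, tail=2, size=1
write(34): buf=[_ 98 34 _ _ _], head=1, tail=3, size=2
read(): buf=[_ _ 34 _ _ _], head=2, tail=3, size=1
read(): buf=[_ _ _ _ _ _], head=3, tail=3, size=0
write(44): buf=[_ _ _ 44 _ _], head=3, tail=4, size=1
read(): buf=[_ _ _ _ _ _], head=4, tail=4, size=0
write(3): buf=[_ _ _ _ 3 _], head=4, tail=5, size=1
write(59): buf=[_ _ _ _ 3 59], head=4, tail=0, size=2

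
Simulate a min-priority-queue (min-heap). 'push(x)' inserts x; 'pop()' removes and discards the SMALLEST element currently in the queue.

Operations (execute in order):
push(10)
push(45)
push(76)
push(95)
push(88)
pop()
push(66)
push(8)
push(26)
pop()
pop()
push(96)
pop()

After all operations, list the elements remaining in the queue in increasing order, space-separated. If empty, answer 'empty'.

push(10): heap contents = [10]
push(45): heap contents = [10, 45]
push(76): heap contents = [10, 45, 76]
push(95): heap contents = [10, 45, 76, 95]
push(88): heap contents = [10, 45, 76, 88, 95]
pop() → 10: heap contents = [45, 76, 88, 95]
push(66): heap contents = [45, 66, 76, 88, 95]
push(8): heap contents = [8, 45, 66, 76, 88, 95]
push(26): heap contents = [8, 26, 45, 66, 76, 88, 95]
pop() → 8: heap contents = [26, 45, 66, 76, 88, 95]
pop() → 26: heap contents = [45, 66, 76, 88, 95]
push(96): heap contents = [45, 66, 76, 88, 95, 96]
pop() → 45: heap contents = [66, 76, 88, 95, 96]

Answer: 66 76 88 95 96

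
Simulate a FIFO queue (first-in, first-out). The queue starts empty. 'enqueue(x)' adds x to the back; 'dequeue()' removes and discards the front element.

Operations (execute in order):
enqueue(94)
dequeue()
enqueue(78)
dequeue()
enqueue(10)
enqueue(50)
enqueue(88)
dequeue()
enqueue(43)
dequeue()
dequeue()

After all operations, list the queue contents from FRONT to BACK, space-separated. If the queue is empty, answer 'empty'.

enqueue(94): [94]
dequeue(): []
enqueue(78): [78]
dequeue(): []
enqueue(10): [10]
enqueue(50): [10, 50]
enqueue(88): [10, 50, 88]
dequeue(): [50, 88]
enqueue(43): [50, 88, 43]
dequeue(): [88, 43]
dequeue(): [43]

Answer: 43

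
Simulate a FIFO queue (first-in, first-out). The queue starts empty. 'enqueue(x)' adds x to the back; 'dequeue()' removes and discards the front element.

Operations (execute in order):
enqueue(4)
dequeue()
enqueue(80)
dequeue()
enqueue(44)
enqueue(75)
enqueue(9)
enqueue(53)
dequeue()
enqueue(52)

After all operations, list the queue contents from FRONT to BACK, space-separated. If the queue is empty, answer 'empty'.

enqueue(4): [4]
dequeue(): []
enqueue(80): [80]
dequeue(): []
enqueue(44): [44]
enqueue(75): [44, 75]
enqueue(9): [44, 75, 9]
enqueue(53): [44, 75, 9, 53]
dequeue(): [75, 9, 53]
enqueue(52): [75, 9, 53, 52]

Answer: 75 9 53 52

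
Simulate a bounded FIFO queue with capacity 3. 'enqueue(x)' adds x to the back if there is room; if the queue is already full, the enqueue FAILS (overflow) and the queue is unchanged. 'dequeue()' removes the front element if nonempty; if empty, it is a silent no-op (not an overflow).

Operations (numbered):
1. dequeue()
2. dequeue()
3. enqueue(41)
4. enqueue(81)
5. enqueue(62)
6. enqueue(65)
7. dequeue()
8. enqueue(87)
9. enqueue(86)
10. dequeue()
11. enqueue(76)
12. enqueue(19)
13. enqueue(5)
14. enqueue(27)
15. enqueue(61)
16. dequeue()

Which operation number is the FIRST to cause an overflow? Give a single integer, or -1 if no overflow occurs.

1. dequeue(): empty, no-op, size=0
2. dequeue(): empty, no-op, size=0
3. enqueue(41): size=1
4. enqueue(81): size=2
5. enqueue(62): size=3
6. enqueue(65): size=3=cap → OVERFLOW (fail)
7. dequeue(): size=2
8. enqueue(87): size=3
9. enqueue(86): size=3=cap → OVERFLOW (fail)
10. dequeue(): size=2
11. enqueue(76): size=3
12. enqueue(19): size=3=cap → OVERFLOW (fail)
13. enqueue(5): size=3=cap → OVERFLOW (fail)
14. enqueue(27): size=3=cap → OVERFLOW (fail)
15. enqueue(61): size=3=cap → OVERFLOW (fail)
16. dequeue(): size=2

Answer: 6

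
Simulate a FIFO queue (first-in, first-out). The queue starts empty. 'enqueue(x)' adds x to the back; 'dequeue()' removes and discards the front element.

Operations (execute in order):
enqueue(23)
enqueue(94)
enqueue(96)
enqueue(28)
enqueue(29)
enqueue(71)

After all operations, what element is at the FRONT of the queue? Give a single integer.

Answer: 23

Derivation:
enqueue(23): queue = [23]
enqueue(94): queue = [23, 94]
enqueue(96): queue = [23, 94, 96]
enqueue(28): queue = [23, 94, 96, 28]
enqueue(29): queue = [23, 94, 96, 28, 29]
enqueue(71): queue = [23, 94, 96, 28, 29, 71]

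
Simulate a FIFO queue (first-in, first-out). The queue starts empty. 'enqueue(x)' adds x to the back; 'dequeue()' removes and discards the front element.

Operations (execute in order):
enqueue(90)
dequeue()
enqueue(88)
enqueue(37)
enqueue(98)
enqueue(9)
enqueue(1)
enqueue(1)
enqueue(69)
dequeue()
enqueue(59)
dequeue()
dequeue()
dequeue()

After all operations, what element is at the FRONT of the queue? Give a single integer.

Answer: 1

Derivation:
enqueue(90): queue = [90]
dequeue(): queue = []
enqueue(88): queue = [88]
enqueue(37): queue = [88, 37]
enqueue(98): queue = [88, 37, 98]
enqueue(9): queue = [88, 37, 98, 9]
enqueue(1): queue = [88, 37, 98, 9, 1]
enqueue(1): queue = [88, 37, 98, 9, 1, 1]
enqueue(69): queue = [88, 37, 98, 9, 1, 1, 69]
dequeue(): queue = [37, 98, 9, 1, 1, 69]
enqueue(59): queue = [37, 98, 9, 1, 1, 69, 59]
dequeue(): queue = [98, 9, 1, 1, 69, 59]
dequeue(): queue = [9, 1, 1, 69, 59]
dequeue(): queue = [1, 1, 69, 59]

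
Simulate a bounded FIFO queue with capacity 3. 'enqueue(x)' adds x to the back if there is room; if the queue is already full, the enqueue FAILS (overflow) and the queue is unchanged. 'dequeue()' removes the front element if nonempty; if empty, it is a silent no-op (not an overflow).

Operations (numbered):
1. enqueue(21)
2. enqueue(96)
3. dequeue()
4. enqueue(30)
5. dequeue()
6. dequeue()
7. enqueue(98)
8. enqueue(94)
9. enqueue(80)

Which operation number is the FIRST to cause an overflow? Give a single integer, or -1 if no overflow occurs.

Answer: -1

Derivation:
1. enqueue(21): size=1
2. enqueue(96): size=2
3. dequeue(): size=1
4. enqueue(30): size=2
5. dequeue(): size=1
6. dequeue(): size=0
7. enqueue(98): size=1
8. enqueue(94): size=2
9. enqueue(80): size=3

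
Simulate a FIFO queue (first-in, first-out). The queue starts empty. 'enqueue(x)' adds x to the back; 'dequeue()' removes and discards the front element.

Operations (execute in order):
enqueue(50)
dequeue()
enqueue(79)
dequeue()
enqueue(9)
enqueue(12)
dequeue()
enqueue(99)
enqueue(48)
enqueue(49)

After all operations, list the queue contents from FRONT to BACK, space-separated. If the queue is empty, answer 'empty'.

Answer: 12 99 48 49

Derivation:
enqueue(50): [50]
dequeue(): []
enqueue(79): [79]
dequeue(): []
enqueue(9): [9]
enqueue(12): [9, 12]
dequeue(): [12]
enqueue(99): [12, 99]
enqueue(48): [12, 99, 48]
enqueue(49): [12, 99, 48, 49]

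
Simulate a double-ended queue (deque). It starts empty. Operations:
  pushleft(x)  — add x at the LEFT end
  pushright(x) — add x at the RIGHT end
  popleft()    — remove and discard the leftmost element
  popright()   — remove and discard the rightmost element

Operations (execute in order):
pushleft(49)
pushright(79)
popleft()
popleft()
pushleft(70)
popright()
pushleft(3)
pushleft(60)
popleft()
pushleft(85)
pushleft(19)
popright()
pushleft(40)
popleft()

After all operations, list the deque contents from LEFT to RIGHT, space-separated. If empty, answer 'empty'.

pushleft(49): [49]
pushright(79): [49, 79]
popleft(): [79]
popleft(): []
pushleft(70): [70]
popright(): []
pushleft(3): [3]
pushleft(60): [60, 3]
popleft(): [3]
pushleft(85): [85, 3]
pushleft(19): [19, 85, 3]
popright(): [19, 85]
pushleft(40): [40, 19, 85]
popleft(): [19, 85]

Answer: 19 85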